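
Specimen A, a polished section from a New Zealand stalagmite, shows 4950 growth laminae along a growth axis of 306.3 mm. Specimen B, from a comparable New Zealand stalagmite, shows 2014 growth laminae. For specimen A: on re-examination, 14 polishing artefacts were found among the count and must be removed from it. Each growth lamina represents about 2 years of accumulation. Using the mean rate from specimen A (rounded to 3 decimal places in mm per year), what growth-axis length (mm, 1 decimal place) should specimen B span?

124.9 mm

Specimen A: true growth lamina count = 4950 − 14 = 4936.
Specimen A: at 2 years per growth lamina, 4936 × 2 = 9872 years.
A: Mean rate = 306.3 mm / 9872 years ≈ 0.031 mm/yr.
Specimen B: at 2 years per growth lamina, 2014 × 2 = 4028 years. Length of B = 0.031 × 4028 = 124.9 mm.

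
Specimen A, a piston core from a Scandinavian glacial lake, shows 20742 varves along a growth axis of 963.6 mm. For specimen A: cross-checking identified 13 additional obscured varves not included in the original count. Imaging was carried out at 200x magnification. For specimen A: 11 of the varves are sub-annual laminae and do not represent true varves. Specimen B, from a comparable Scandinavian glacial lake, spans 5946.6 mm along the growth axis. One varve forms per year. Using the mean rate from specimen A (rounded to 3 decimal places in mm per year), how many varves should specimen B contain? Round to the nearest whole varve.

129274 varves

Specimen A: correcting the raw count gives 20742 − 11 + 13 = 20744 true varves.
A: 963.6 mm over 20744 years gives 963.6 / 20744 ≈ 0.046 mm/year.
Specimen B: 5946.6 mm / 0.046 mm per year = 129273.91 years ≈ 129274 varves.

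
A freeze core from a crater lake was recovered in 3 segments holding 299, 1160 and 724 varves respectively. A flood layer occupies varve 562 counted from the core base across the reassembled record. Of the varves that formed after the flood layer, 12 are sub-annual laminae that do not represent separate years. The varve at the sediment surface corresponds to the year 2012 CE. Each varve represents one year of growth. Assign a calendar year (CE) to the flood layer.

403 CE

Total varves = 299 + 1160 + 724 = 2183.
The flood layer sits at varve 562 from the core base, so 2183 − 562 = 1621 varves formed after it.
Excluding 12 false varves: 1621 − 12 = 1609.
Counting back 1609 years from 2012 CE places the flood layer in 2012 − 1609 = 403 CE.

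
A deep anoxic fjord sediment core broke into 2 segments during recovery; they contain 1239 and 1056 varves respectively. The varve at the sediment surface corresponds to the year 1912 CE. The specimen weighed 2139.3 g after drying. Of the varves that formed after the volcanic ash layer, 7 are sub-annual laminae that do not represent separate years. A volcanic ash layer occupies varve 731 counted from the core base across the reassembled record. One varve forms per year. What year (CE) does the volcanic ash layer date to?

Total varves = 1239 + 1056 = 2295.
2295 − 731 = 1564 varves lie beyond the volcanic ash layer toward the sediment surface.
Removing the 7 false varves leaves 1564 − 7 = 1557 true varves beyond the volcanic ash layer.
Counting back 1557 years from 1912 CE places the volcanic ash layer in 1912 − 1557 = 355 CE.

355 CE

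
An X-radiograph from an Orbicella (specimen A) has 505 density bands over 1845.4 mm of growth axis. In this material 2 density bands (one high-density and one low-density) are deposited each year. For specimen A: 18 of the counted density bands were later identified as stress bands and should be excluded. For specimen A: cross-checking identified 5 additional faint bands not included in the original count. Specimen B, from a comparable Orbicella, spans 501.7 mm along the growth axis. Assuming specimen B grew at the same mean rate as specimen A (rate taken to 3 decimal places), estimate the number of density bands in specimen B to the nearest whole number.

134 density bands

Specimen A: true density band count = 505 − 18 + 5 = 492.
Specimen A: dividing by 2 density bands per year: 492 / 2 = 246 years.
A: 1845.4 mm over 246 years gives 1845.4 / 246 ≈ 7.502 mm/year.
For B, 501.7 / 7.502 = 66.88 years; at 2 density bands per year that is 66.88 × 2 ≈ 134 density bands.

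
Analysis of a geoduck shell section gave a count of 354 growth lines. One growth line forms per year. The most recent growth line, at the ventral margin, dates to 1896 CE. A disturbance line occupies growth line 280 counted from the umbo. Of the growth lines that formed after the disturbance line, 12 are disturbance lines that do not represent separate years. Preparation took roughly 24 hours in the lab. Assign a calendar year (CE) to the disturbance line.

1834 CE

354 − 280 = 74 growth lines lie beyond the disturbance line toward the ventral margin.
Removing the 12 false growth lines leaves 74 − 12 = 62 true growth lines beyond the disturbance line.
Counting back 62 years from 1896 CE places the disturbance line in 1896 − 62 = 1834 CE.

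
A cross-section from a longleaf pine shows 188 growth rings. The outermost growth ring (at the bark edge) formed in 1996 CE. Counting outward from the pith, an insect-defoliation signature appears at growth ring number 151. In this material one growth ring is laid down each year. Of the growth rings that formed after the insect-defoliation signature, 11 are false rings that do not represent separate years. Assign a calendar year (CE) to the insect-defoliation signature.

1970 CE

Between growth ring 151 and the bark edge there are 188 − 151 = 37 growth rings.
Excluding 11 false growth rings: 37 − 11 = 26.
The growth ring at the bark edge is 1996 CE, so the insect-defoliation signature dates to 1996 − 26 = 1970 CE.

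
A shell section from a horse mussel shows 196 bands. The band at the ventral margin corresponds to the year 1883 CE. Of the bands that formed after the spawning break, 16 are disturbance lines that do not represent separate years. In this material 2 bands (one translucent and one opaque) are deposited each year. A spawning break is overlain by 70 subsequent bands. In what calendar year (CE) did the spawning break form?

1856 CE

70 bands formed after the spawning break.
70 − 16 false = 54 true bands after the spawning break.
With 2 bands per year, 54 / 2 = 27 years.
Counting back 27 years from 1883 CE places the spawning break in 1883 − 27 = 1856 CE.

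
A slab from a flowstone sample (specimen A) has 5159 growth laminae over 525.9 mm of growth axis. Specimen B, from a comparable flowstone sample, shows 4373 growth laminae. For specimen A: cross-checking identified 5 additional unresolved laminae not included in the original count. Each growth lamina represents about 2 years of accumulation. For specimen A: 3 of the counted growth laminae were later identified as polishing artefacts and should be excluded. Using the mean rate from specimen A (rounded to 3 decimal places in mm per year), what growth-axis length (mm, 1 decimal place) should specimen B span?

Specimen A: adjusted count: 5159 − 3 + 5 = 5161 growth laminae.
Specimen A: at 2 years per growth lamina, 5161 × 2 = 10322 years.
A: 525.9 mm over 10322 years gives 525.9 / 10322 ≈ 0.051 mm per year.
Specimen B: 4373 growth laminae at 2 years each span 4373 × 2 = 8746 years. For B, 0.051 mm/year × 8746 years = 446.0 mm.

446.0 mm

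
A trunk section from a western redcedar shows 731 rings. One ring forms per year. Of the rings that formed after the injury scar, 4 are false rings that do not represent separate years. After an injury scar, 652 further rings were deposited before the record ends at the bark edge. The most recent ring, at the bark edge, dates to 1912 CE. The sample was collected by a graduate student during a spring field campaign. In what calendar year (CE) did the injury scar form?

652 rings post-date the injury scar.
652 − 4 false = 648 true rings after the injury scar.
1912 − 648 = 1264 CE.

1264 CE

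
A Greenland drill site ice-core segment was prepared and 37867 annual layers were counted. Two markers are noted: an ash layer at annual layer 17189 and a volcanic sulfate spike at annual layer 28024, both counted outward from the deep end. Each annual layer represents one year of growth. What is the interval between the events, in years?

28024 − 17189 = 10835 annual layers lie between the two events.
One annual layer per year makes the interval 10835 years.

10835 years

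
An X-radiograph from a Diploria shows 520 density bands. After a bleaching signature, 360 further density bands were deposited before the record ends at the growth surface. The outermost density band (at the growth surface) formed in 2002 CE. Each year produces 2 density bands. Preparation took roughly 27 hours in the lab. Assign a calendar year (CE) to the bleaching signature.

360 density bands formed after the bleaching signature.
With 2 density bands per year, 360 / 2 = 180 years.
Counting back 180 years from 2002 CE places the bleaching signature in 2002 − 180 = 1822 CE.

1822 CE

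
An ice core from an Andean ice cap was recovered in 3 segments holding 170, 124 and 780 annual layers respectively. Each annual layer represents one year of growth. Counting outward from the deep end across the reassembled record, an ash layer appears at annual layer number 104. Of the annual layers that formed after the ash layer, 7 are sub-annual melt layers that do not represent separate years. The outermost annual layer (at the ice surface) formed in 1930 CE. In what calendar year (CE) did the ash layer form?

967 CE

Total annual layers = 170 + 124 + 780 = 1074.
1074 − 104 = 970 annual layers lie beyond the ash layer toward the ice surface.
Excluding 7 false annual layers: 970 − 7 = 963.
Counting back 963 years from 1930 CE places the ash layer in 1930 − 963 = 967 CE.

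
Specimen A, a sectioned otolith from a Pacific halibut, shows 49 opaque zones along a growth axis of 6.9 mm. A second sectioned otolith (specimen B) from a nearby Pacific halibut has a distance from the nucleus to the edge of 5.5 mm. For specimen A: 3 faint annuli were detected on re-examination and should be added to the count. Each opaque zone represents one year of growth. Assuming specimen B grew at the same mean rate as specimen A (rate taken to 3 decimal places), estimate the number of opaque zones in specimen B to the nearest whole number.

Specimen A: adjusted count: 49 + 3 = 52 opaque zones.
A: 6.9 mm over 52 years gives 6.9 / 52 ≈ 0.133 mm/yr.
Specimen B: 5.5 mm / 0.133 mm per year = 41.35 years ≈ 41 opaque zones.

41 opaque zones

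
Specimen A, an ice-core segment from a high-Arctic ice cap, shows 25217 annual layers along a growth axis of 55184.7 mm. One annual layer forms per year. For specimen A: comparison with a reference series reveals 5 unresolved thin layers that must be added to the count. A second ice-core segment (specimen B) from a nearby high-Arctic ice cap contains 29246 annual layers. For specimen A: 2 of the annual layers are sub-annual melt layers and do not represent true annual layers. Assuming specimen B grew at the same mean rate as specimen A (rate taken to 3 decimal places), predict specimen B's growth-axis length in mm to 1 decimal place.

63990.2 mm

Specimen A: after corrections the count is 25217 − 2 + 5 = 25220 annual layers.
A: Mean rate = 55184.7 mm / 25220 years ≈ 2.188 mm/year.
For B, 2.188 mm/year × 29246 years = 63990.2 mm.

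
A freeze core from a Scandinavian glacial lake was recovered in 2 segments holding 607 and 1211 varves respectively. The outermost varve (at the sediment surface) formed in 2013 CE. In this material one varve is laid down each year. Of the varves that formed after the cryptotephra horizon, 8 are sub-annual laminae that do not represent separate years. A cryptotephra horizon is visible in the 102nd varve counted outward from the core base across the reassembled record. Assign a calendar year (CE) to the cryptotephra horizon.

Total varves = 607 + 1211 = 1818.
Between varve 102 and the sediment surface there are 1818 − 102 = 1716 varves.
1716 − 8 false = 1708 true varves after the cryptotephra horizon.
2013 − 1708 = 305 CE.

305 CE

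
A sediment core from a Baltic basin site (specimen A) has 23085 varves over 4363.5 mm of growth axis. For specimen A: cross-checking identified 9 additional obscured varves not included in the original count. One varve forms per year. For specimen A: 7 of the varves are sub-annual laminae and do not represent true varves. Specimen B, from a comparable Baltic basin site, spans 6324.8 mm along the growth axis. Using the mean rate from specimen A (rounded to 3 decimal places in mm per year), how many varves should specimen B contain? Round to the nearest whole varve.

Specimen A: correcting the raw count gives 23085 − 7 + 9 = 23087 true varves.
A: 4363.5 mm over 23087 years gives 4363.5 / 23087 ≈ 0.189 mm/year.
For B, 6324.8 / 0.189 = 33464.55 years ≈ 33465 varves.

33465 varves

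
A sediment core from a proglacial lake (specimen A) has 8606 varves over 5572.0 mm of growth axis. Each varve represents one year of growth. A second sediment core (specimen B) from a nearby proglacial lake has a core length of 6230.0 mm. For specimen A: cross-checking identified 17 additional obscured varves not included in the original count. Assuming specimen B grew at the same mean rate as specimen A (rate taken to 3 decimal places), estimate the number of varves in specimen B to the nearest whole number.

Specimen A: correcting the raw count gives 8606 + 17 = 8623 true varves.
A: Mean rate = 5572.0 mm / 8623 years ≈ 0.646 mm/yr.
Specimen B: 6230.0 mm / 0.646 mm per year = 9643.96 years ≈ 9644 varves.

9644 varves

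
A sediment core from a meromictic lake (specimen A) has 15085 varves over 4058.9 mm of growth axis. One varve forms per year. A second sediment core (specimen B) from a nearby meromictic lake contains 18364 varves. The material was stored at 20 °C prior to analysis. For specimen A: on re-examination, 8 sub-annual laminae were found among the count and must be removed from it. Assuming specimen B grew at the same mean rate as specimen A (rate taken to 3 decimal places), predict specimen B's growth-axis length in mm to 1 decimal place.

4939.9 mm

Specimen A: true varve count = 15085 − 8 = 15077.
A: 4058.9 mm over 15077 years gives 4058.9 / 15077 ≈ 0.269 mm/yr.
B's length ≈ 0.269 × 18364 = 4939.9 mm.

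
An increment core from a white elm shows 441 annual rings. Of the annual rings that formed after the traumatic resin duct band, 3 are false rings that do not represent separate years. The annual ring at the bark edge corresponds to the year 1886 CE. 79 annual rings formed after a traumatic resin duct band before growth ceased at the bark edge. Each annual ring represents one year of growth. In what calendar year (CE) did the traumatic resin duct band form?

1810 CE

79 annual rings formed after the traumatic resin duct band.
Excluding 3 false annual rings: 79 − 3 = 76.
The annual ring at the bark edge is 1886 CE, so the traumatic resin duct band dates to 1886 − 76 = 1810 CE.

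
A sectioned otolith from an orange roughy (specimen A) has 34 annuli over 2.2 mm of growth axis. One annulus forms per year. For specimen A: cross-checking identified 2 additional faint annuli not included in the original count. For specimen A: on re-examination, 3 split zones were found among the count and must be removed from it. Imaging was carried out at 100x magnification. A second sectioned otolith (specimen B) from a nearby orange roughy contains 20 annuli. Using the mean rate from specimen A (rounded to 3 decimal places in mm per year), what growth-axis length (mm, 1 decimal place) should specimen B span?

Specimen A: true annulus count = 34 − 3 + 2 = 33.
A: Mean rate = 2.2 mm / 33 years ≈ 0.067 mm per year.
Length of B = 0.067 × 20 = 1.3 mm.

1.3 mm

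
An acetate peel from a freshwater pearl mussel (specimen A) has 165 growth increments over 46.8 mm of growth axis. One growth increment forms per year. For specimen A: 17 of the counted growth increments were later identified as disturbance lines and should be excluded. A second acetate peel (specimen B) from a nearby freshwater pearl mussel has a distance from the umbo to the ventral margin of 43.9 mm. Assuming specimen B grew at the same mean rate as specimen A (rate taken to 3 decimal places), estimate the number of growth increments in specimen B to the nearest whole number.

139 growth increments

Specimen A: true growth increment count = 165 − 17 = 148.
A: 46.8 mm over 148 years gives 46.8 / 148 ≈ 0.316 mm/year.
Specimen B: 43.9 mm / 0.316 mm per year = 138.92 years ≈ 139 growth increments.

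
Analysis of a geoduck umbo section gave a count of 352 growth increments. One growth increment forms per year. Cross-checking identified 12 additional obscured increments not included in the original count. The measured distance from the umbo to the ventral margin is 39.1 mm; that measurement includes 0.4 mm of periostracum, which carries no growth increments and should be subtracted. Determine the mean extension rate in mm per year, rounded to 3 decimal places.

After corrections the count is 352 + 12 = 364 growth increments.
Removing the 0.4 mm offcut leaves 39.1 − 0.4 = 38.7 mm.
Mean rate = 38.7 mm / 364 years ≈ 0.106 mm per year.

0.106 mm per year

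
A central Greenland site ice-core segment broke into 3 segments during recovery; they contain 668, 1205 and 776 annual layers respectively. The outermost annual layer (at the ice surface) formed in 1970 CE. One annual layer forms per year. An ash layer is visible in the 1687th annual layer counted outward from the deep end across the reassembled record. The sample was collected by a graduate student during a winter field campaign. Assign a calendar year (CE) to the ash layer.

1008 CE

Total annual layers = 668 + 1205 + 776 = 2649.
The ash layer sits at annual layer 1687 from the deep end, so 2649 − 1687 = 962 annual layers formed after it.
1970 − 962 = 1008 CE.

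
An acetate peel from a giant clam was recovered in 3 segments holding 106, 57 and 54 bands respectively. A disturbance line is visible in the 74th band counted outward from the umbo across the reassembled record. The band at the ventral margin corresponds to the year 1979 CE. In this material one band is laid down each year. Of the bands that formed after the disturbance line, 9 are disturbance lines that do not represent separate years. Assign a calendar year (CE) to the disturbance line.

Total bands = 106 + 57 + 54 = 217.
Between band 74 and the ventral margin there are 217 − 74 = 143 bands.
Excluding 9 false bands: 143 − 9 = 134.
Counting back 134 years from 1979 CE places the disturbance line in 1979 − 134 = 1845 CE.

1845 CE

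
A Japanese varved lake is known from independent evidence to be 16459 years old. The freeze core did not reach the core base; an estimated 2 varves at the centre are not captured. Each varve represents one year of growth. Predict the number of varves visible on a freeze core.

16457 varves

At one varve per year, 16459 years correspond to 16459 varves.
16459 − 2 missed = 16457 varves expected in the prepared section.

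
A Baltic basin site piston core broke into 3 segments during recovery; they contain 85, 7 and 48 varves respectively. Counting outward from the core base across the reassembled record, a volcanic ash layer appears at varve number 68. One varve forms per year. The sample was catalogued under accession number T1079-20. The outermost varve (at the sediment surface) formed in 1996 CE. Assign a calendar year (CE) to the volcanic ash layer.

1924 CE

Total varves = 85 + 7 + 48 = 140.
Between varve 68 and the sediment surface there are 140 − 68 = 72 varves.
Counting back 72 years from 1996 CE places the volcanic ash layer in 1996 − 72 = 1924 CE.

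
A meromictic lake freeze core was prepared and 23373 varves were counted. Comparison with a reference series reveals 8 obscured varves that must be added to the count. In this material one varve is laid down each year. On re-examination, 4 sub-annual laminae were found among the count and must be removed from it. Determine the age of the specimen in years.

23377 years

True varve count = 23373 − 4 + 8 = 23377.
At one varve per year, that is 23377 years.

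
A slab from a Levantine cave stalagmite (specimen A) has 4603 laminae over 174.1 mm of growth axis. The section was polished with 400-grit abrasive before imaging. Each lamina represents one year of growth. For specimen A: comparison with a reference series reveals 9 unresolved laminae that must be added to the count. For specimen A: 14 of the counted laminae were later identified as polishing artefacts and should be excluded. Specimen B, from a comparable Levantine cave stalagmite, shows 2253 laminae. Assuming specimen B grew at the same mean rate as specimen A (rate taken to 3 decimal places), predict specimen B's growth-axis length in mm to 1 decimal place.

85.6 mm

Specimen A: adjusted count: 4603 − 14 + 9 = 4598 laminae.
A: Mean rate = 174.1 mm / 4598 years ≈ 0.038 mm/yr.
B's length ≈ 0.038 × 2253 = 85.6 mm.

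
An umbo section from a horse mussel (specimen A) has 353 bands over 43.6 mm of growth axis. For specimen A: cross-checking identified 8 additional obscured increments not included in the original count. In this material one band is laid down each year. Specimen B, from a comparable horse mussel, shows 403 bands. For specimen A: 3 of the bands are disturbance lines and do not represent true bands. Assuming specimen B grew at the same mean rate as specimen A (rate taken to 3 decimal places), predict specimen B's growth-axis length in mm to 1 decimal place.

Specimen A: true band count = 353 − 3 + 8 = 358.
A: Extension rate ≈ 43.6 / 358 = 0.122 mm/yr.
For B, 0.122 mm/year × 403 years = 49.2 mm.

49.2 mm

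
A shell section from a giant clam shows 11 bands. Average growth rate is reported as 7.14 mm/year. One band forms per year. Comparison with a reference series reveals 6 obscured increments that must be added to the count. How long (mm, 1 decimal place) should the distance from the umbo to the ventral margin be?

After corrections the count is 11 + 6 = 17 bands.
Length ≈ 7.14 × 17 = 121.4 mm.

121.4 mm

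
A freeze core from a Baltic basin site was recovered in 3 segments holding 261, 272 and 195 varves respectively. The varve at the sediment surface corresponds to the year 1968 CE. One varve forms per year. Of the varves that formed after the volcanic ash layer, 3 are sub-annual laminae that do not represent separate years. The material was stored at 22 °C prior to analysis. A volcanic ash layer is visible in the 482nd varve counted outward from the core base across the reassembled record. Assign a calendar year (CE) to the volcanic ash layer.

1725 CE

Total varves = 261 + 272 + 195 = 728.
728 − 482 = 246 varves lie beyond the volcanic ash layer toward the sediment surface.
Removing the 3 false varves leaves 246 − 3 = 243 true varves beyond the volcanic ash layer.
The varve at the sediment surface is 1968 CE, so the volcanic ash layer dates to 1968 − 243 = 1725 CE.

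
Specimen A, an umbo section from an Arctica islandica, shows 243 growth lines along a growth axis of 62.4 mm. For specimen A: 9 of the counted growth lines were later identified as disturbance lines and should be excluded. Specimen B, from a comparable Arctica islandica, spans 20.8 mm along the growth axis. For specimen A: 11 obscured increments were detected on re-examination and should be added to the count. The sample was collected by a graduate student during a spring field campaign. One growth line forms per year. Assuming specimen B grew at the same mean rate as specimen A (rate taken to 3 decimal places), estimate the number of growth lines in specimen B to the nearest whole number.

Specimen A: after corrections the count is 243 − 9 + 11 = 245 growth lines.
A: 62.4 mm over 245 years gives 62.4 / 245 ≈ 0.255 mm/yr.
B spans 20.8 / 0.255 = 81.57 years ≈ 82 growth lines.

82 growth lines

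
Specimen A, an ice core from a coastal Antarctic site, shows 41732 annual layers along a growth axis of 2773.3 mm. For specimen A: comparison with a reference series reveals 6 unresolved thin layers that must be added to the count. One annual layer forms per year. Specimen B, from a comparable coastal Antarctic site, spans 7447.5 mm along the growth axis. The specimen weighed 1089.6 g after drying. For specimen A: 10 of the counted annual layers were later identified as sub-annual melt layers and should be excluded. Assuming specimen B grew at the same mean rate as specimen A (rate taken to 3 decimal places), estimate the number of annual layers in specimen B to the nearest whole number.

112841 annual layers

Specimen A: adjusted count: 41732 − 10 + 6 = 41728 annual layers.
A: Extension rate ≈ 2773.3 / 41728 = 0.066 mm/year.
B spans 7447.5 / 0.066 = 112840.91 years ≈ 112841 annual layers.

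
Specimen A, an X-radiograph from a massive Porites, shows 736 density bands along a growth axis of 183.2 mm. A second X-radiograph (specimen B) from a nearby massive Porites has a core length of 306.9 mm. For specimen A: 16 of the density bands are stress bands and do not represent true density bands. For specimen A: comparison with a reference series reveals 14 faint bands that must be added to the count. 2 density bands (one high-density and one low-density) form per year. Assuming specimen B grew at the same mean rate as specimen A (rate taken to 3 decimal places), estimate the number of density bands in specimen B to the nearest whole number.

Specimen A: adjusted count: 736 − 16 + 14 = 734 density bands.
Specimen A: 734 density bands at 2 per year is 734 / 2 = 367 years.
A: 183.2 mm over 367 years gives 183.2 / 367 ≈ 0.499 mm/yr.
For B, 306.9 / 0.499 = 615.03 years; at 2 density bands per year that is 615.03 × 2 ≈ 1230 density bands.

1230 density bands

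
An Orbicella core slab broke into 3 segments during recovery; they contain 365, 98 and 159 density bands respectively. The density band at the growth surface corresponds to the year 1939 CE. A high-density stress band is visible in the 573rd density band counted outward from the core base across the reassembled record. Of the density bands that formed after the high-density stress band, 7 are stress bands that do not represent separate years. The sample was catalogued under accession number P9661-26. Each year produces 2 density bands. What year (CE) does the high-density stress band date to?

1918 CE

Total density bands = 365 + 98 + 159 = 622.
Between density band 573 and the growth surface there are 622 − 573 = 49 density bands.
49 − 7 false = 42 true density bands after the high-density stress band.
With 2 density bands per year, 42 / 2 = 21 years.
1939 − 21 = 1918 CE.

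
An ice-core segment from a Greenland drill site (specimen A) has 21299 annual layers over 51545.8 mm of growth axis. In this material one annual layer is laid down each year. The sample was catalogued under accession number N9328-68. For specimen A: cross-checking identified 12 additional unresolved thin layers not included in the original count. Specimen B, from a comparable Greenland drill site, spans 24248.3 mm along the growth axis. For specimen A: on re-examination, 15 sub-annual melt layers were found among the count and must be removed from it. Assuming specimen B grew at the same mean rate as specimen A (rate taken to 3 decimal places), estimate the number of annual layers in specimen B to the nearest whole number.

Specimen A: correcting the raw count gives 21299 − 15 + 12 = 21296 true annual layers.
A: Mean rate = 51545.8 mm / 21296 years ≈ 2.420 mm/year.
B spans 24248.3 / 2.420 = 10019.96 years ≈ 10020 annual layers.

10020 annual layers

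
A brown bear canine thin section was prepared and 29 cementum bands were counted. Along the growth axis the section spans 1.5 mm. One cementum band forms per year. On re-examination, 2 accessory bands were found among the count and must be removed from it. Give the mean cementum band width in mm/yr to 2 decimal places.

0.06 mm/yr

Adjusted count: 29 − 2 = 27 cementum bands.
Mean rate = 1.5 mm / 27 years ≈ 0.06 mm/yr.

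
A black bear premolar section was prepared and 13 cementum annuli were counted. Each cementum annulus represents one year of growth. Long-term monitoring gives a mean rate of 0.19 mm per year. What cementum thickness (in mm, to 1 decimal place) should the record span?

The record spans 13 years at 0.19 mm per year.
Predicted length = 0.19 mm/year × 13 years = 2.5 mm.

2.5 mm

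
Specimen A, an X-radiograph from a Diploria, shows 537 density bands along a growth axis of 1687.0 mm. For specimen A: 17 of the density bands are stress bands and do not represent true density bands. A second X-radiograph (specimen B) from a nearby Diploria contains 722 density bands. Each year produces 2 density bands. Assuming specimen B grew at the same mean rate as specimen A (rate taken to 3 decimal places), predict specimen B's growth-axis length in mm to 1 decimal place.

2342.2 mm

Specimen A: adjusted count: 537 − 17 = 520 density bands.
Specimen A: 520 density bands at 2 per year is 520 / 2 = 260 years.
A: Mean rate = 1687.0 mm / 260 years ≈ 6.488 mm/yr.
Specimen B: with 2 density bands per year, 722 / 2 = 361 years. B's length ≈ 6.488 × 361 = 2342.2 mm.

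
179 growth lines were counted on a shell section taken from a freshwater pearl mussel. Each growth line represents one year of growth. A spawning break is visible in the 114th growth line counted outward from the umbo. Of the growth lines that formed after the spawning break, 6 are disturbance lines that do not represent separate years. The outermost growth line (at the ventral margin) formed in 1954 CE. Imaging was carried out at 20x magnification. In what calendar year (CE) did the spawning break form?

The spawning break sits at growth line 114 from the umbo, so 179 − 114 = 65 growth lines formed after it.
Excluding 6 false growth lines: 65 − 6 = 59.
1954 − 59 = 1895 CE.

1895 CE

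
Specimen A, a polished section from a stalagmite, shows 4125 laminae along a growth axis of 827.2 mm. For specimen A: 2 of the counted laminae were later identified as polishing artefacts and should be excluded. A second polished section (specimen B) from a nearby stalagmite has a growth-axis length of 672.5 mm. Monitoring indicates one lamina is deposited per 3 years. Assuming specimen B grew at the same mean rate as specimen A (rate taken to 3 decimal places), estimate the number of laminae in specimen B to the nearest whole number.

Specimen A: true lamina count = 4125 − 2 = 4123.
Specimen A: 4123 laminae at 3 years each span 4123 × 3 = 12369 years.
A: Extension rate ≈ 827.2 / 12369 = 0.067 mm per year.
For B, 672.5 / 0.067 = 10037.31 years; at 3 years per lamina that is 10037.31 / 3 ≈ 3346 laminae.

3346 laminae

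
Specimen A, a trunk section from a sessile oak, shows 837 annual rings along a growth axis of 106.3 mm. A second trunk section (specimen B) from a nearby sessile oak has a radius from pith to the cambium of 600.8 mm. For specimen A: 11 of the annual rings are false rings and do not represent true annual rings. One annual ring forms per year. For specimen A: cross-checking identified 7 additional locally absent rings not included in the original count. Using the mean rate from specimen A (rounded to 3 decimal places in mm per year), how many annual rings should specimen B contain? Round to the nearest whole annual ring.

4694 annual rings

Specimen A: adjusted count: 837 − 11 + 7 = 833 annual rings.
A: Mean rate = 106.3 mm / 833 years ≈ 0.128 mm/year.
For B, 600.8 / 0.128 = 4693.75 years ≈ 4694 annual rings.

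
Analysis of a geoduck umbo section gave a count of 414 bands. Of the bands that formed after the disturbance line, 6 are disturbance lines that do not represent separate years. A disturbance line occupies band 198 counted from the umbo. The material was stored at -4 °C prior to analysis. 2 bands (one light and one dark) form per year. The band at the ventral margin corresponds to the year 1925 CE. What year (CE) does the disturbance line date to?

1820 CE

414 − 198 = 216 bands lie beyond the disturbance line toward the ventral margin.
216 − 6 false = 210 true bands after the disturbance line.
210 bands at 2 per year is 210 / 2 = 105 years.
1925 − 105 = 1820 CE.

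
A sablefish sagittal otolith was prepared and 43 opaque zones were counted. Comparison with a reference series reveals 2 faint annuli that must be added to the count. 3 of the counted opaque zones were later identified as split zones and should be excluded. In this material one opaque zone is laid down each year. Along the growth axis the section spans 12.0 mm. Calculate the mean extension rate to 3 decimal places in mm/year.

Correcting the raw count gives 43 − 3 + 2 = 42 true opaque zones.
Mean rate = 12.0 mm / 42 years ≈ 0.286 mm/year.

0.286 mm/year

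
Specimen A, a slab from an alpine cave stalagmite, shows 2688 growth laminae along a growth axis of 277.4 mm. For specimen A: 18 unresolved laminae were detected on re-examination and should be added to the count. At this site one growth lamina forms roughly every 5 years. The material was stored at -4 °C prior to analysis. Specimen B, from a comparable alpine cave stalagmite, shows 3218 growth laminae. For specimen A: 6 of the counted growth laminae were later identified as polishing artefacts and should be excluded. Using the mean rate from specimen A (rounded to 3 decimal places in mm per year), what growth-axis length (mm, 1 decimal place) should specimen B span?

Specimen A: adjusted count: 2688 − 6 + 18 = 2700 growth laminae.
Specimen A: at 5 years per growth lamina, 2700 × 5 = 13500 years.
A: Mean rate = 277.4 mm / 13500 years ≈ 0.021 mm/year.
Specimen B: multiplying by 5 years per growth lamina: 3218 × 5 = 16090 years. For B, 0.021 mm/year × 16090 years = 337.9 mm.

337.9 mm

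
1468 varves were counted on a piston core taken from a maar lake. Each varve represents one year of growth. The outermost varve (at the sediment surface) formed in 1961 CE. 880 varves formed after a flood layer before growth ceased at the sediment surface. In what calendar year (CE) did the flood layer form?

880 varves formed after the flood layer.
1961 − 880 = 1081 CE.

1081 CE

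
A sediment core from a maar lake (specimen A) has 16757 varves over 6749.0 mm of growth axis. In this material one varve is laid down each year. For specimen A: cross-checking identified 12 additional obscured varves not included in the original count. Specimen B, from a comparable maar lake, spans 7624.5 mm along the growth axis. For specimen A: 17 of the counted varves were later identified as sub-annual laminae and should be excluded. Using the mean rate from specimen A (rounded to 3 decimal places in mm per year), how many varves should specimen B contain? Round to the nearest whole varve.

Specimen A: adjusted count: 16757 − 17 + 12 = 16752 varves.
A: Mean rate = 6749.0 mm / 16752 years ≈ 0.403 mm/year.
Specimen B: 7624.5 mm / 0.403 mm per year = 18919.35 years ≈ 18919 varves.

18919 varves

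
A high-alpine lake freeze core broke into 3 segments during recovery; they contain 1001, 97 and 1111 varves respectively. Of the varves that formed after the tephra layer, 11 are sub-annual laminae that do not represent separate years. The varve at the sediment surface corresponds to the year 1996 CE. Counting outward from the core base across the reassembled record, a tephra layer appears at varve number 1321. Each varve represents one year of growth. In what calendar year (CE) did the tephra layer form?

Total varves = 1001 + 97 + 1111 = 2209.
2209 − 1321 = 888 varves lie beyond the tephra layer toward the sediment surface.
Removing the 11 false varves leaves 888 − 11 = 877 true varves beyond the tephra layer.
1996 − 877 = 1119 CE.

1119 CE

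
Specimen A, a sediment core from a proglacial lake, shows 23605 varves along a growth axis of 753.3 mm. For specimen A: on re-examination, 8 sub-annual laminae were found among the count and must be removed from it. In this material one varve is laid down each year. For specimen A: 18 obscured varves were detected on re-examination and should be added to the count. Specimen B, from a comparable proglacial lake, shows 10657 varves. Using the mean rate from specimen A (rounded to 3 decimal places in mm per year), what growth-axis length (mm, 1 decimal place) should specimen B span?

341.0 mm

Specimen A: adjusted count: 23605 − 8 + 18 = 23615 varves.
A: Mean rate = 753.3 mm / 23615 years ≈ 0.032 mm/yr.
B's length ≈ 0.032 × 10657 = 341.0 mm.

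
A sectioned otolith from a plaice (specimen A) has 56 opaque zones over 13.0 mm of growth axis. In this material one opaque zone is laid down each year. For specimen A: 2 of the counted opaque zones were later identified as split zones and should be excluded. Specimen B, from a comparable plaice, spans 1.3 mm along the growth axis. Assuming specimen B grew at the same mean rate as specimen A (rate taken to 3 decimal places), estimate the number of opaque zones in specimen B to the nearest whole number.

5 opaque zones

Specimen A: true opaque zone count = 56 − 2 = 54.
A: 13.0 mm over 54 years gives 13.0 / 54 ≈ 0.241 mm/year.
For B, 1.3 / 0.241 = 5.39 years ≈ 5 opaque zones.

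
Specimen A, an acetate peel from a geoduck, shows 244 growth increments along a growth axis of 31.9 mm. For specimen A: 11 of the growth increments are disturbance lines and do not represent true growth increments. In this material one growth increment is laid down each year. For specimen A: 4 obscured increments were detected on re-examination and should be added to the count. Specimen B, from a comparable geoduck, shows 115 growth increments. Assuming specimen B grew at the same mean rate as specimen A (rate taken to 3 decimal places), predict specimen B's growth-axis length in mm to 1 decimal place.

Specimen A: adjusted count: 244 − 11 + 4 = 237 growth increments.
A: Extension rate ≈ 31.9 / 237 = 0.135 mm per year.
Length of B = 0.135 × 115 = 15.5 mm.

15.5 mm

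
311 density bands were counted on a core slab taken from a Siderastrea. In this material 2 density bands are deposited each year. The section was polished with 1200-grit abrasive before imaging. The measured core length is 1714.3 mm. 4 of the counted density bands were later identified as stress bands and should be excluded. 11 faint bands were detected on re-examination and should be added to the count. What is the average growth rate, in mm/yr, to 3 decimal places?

True density band count = 311 − 4 + 11 = 318.
With 2 density bands per year, 318 / 2 = 159 years.
1714.3 mm over 159 years gives 1714.3 / 159 ≈ 10.782 mm/yr.

10.782 mm/yr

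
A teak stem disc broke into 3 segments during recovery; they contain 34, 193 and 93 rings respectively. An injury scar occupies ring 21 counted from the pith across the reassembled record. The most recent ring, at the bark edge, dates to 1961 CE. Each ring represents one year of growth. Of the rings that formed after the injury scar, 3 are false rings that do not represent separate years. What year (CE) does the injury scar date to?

1665 CE

Total rings = 34 + 193 + 93 = 320.
320 − 21 = 299 rings lie beyond the injury scar toward the bark edge.
299 − 3 false = 296 true rings after the injury scar.
The ring at the bark edge is 1961 CE, so the injury scar dates to 1961 − 296 = 1665 CE.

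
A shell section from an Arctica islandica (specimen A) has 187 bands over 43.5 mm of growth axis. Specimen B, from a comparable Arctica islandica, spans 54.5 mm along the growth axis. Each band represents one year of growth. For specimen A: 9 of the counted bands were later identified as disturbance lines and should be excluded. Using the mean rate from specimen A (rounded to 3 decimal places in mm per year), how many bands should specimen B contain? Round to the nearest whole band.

Specimen A: true band count = 187 − 9 = 178.
A: Mean rate = 43.5 mm / 178 years ≈ 0.244 mm/yr.
B spans 54.5 / 0.244 = 223.36 years ≈ 223 bands.

223 bands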